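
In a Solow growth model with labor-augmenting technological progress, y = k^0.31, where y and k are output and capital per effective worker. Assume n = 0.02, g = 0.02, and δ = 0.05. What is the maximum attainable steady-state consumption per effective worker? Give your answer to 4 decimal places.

The effective depreciation rate is n + g + δ = 0.02 + 0.02 + 0.05 = 0.09.
Golden rule sets MPK = n+g+δ: 0.31·k^(0.31−1) = 0.09, so k_gold = (0.31/0.09)^(1/0.69) ≈ 6.0039.
y_gold = 6.0039^0.31 ≈ 1.7431.
c_gold = y_gold − (n+g+δ)·k_gold = 1.7431 − 0.09·6.0039 ≈ 1.2027.

c_gold ≈ 1.2027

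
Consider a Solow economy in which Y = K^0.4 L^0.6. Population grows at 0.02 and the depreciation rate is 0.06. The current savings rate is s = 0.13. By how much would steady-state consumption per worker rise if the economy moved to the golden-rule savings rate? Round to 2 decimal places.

Capital per worker breaks even when investment replaces (n + δ)·k; here n + δ = 0.08.
Current steady state (s = 0.13): k* = (0.13/0.08)^(1/0.6) ≈ 2.2461, y* = 2.2461^0.4 ≈ 1.3822, c* = (1−0.13)·1.3822 ≈ 1.2025.
At the golden rule the marginal product of capital equals n+δ: 0.4·k^(0.4−1) = 0.08. Solving, k_gold = (0.4/0.08)^(1/0.6) ≈ 14.6201.
y_gold = 14.6201^0.4 ≈ 2.9240, c_gold = y_gold − 0.08·k_gold ≈ 1.7544.
Gain: Δc = 1.7544 − 1.2025 ≈ 0.5519.

Δc ≈ 0.55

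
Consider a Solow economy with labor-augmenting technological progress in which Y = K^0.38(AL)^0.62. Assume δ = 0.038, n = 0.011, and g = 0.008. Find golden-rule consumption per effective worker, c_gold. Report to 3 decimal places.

n + g + δ = 0.011 + 0.008 + 0.038 = 0.057.
Golden rule sets MPK = n+g+δ: 0.38·k^(0.38−1) = 0.057, so k_gold = (0.38/0.057)^(1/0.62) ≈ 21.3248.
y_gold = 21.3248^0.38 ≈ 3.1987.
c_gold = y_gold − (n+g+δ)·k_gold = 3.1987 − 0.057·21.3248 ≈ 1.9832.

c_gold ≈ 1.983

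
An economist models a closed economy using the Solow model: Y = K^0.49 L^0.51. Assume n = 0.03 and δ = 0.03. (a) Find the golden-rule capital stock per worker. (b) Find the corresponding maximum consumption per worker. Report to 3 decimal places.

The effective depreciation rate is n + δ = 0.03 + 0.03 = 0.06.
At the golden rule the marginal product of capital equals n+δ: 0.49·k^(0.49−1) = 0.06. Solving, k_gold = (0.49/0.06)^(1/0.51) ≈ 61.4219.
y_gold = 61.4219^0.49 ≈ 7.5210; c_gold = y_gold − 0.06·k_gold ≈ 3.8357.

(a) k_gold ≈ 61.422; (b) c_gold ≈ 3.836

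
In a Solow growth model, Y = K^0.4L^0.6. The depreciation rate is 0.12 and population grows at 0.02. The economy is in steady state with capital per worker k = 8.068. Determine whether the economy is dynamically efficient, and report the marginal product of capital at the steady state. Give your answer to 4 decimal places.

Break-even investment rate: n + δ = 0.02 + 0.12 = 0.14.
MPK = 0.4·k^(0.4−1) = 0.4·8.068^(-0.6) ≈ 0.1143.
MPK < 0.14, so the economy is dynamically inefficient (over-saving).

dynamically inefficient; MPK ≈ 0.1143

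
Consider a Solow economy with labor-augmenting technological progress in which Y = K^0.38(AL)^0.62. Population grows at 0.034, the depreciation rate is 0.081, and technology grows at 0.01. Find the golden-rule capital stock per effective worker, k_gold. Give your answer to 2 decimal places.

k_gold ≈ 6.01

Capital per effective worker breaks even when investment replaces (n + g + δ)·k; here n + g + δ = 0.125.
At the golden rule the marginal product of capital equals n+g+δ: 0.38·k^(0.38−1) = 0.125. Solving, k_gold = (0.38/0.125)^(1/0.62) ≈ 6.0094.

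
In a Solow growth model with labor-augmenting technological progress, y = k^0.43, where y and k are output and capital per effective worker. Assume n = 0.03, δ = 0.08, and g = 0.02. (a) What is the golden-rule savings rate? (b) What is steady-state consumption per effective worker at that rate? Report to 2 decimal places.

(a) s_gold = 0.43; (b) c_gold ≈ 1.41

Capital per effective worker breaks even when investment replaces (n + g + δ)·k; here n + g + δ = 0.13.
For Cobb-Douglas, s_gold equals capital's share: s_gold = 0.43.
Setting f'(k) = n+g+δ gives 0.43·k^(0.43−1) = 0.13, hence k_gold = (0.43/0.13)^(1/0.57) ≈ 8.1554.
y_gold = 8.1554^0.43 ≈ 2.4656; c_gold = (1−0.43)·y_gold ≈ 1.4054.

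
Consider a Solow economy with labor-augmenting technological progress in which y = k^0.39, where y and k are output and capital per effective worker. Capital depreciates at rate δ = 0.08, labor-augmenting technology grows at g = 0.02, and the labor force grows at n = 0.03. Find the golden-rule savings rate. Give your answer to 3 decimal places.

Capital per effective worker breaks even when investment replaces (n + g + δ)·k; here n + g + δ = 0.13.
At the golden rule MPK = n+g+δ, and in any Cobb-Douglas steady state s = (n+g+δ)·k/y = MPK·k/y = capital's share 0.39.

s_gold = 0.390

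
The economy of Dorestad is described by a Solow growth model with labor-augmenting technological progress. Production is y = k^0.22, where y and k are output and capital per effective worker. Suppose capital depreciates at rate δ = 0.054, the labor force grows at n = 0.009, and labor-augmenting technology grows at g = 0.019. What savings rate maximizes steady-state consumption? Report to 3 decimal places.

s_gold = 0.220

Capital per effective worker breaks even when investment replaces (n + g + δ)·k; here n + g + δ = 0.082.
At the golden rule MPK = n+g+δ, and in any Cobb-Douglas steady state s = (n+g+δ)·k/y = MPK·k/y = capital's share 0.22.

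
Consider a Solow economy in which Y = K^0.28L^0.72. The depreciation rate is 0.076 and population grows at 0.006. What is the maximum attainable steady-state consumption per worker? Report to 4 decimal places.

The effective depreciation rate is n + δ = 0.006 + 0.076 = 0.082.
Setting f'(k) = n+δ gives 0.28·k^(0.28−1) = 0.082, hence k_gold = (0.28/0.082)^(1/0.72) ≈ 5.5050.
y_gold = 5.5050^0.28 ≈ 1.6122.
c_gold = y_gold − (n+δ)·k_gold = 1.6122 − 0.082·5.5050 ≈ 1.1608.

c_gold ≈ 1.1608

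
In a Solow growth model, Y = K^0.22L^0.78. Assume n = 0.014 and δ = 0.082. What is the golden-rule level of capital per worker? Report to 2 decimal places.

Capital per worker breaks even when investment replaces (n + δ)·k; here n + δ = 0.096.
Maximizing c = f(k) − (n+δ)·k gives f'(k) = n+δ, i.e. 0.22·k^(0.22−1) = 0.096, so k_gold = (0.22/0.096)^(1/0.78) ≈ 2.8956.

k_gold ≈ 2.90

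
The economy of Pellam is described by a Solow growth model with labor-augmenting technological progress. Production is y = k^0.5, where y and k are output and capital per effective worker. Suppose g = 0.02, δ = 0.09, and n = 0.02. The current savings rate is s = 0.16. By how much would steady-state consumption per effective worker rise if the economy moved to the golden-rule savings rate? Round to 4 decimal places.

Break-even investment rate: n + g + δ = 0.02 + 0.02 + 0.09 = 0.13.
Current steady state (s = 0.16): k* = (0.16/0.13)^(1/0.5) ≈ 1.5148, y* = 1.5148^0.5 ≈ 1.2308, c* = (1−0.16)·1.2308 ≈ 1.0338.
At the golden rule the marginal product of capital equals n+g+δ: 0.5·k^(0.5−1) = 0.13. Solving, k_gold = (0.5/0.13)^(1/0.5) ≈ 14.7929.
y_gold = 14.7929^0.5 ≈ 3.8462, c_gold = y_gold − 0.13·k_gold ≈ 1.9231.
Gain: Δc = 1.9231 − 1.0338 ≈ 0.8892.

Δc ≈ 0.8892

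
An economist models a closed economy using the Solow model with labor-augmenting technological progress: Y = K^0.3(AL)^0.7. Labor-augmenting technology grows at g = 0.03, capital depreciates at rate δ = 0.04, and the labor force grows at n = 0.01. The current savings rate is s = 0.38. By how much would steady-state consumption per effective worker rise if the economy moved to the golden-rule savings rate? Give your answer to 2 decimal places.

Δc ≈ 0.02

Break-even investment rate: n + g + δ = 0.01 + 0.03 + 0.04 = 0.08.
Current steady state (s = 0.38): k* = (0.38/0.08)^(1/0.7) ≈ 9.2620, y* = 9.2620^0.3 ≈ 1.9499, c* = (1−0.38)·1.9499 ≈ 1.2089.
Golden rule sets MPK = n+g+δ: 0.3·k^(0.3−1) = 0.08, so k_gold = (0.3/0.08)^(1/0.7) ≈ 6.6076.
y_gold = 6.6076^0.3 ≈ 1.7620, c_gold = y_gold − 0.08·k_gold ≈ 1.2334.
Gain: Δc = 1.2334 − 1.2089 ≈ 0.0245.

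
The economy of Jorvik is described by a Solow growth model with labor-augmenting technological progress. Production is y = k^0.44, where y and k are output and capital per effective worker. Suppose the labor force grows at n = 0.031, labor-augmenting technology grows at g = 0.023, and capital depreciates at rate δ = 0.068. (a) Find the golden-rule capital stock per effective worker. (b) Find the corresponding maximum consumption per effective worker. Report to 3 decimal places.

The effective depreciation rate is n + g + δ = 0.031 + 0.023 + 0.068 = 0.122.
Golden rule sets MPK = n+g+δ: 0.44·k^(0.44−1) = 0.122, so k_gold = (0.44/0.122)^(1/0.56) ≈ 9.8812.
y_gold = 9.8812^0.44 ≈ 2.7398; c_gold = y_gold − 0.122·k_gold ≈ 1.5343.

(a) k_gold ≈ 9.881; (b) c_gold ≈ 1.534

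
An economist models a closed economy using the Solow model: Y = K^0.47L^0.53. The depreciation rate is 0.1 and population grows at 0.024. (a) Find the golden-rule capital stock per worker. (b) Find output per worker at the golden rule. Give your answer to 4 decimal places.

The effective depreciation rate is n + δ = 0.024 + 0.1 = 0.124.
Maximizing c = f(k) − (n+δ)·k gives f'(k) = n+δ, i.e. 0.47·k^(0.47−1) = 0.124, so k_gold = (0.47/0.124)^(1/0.53) ≈ 12.3550.
y_gold = 12.3550^0.47 ≈ 3.2596.

(a) k_gold ≈ 12.3550; (b) y_gold ≈ 3.2596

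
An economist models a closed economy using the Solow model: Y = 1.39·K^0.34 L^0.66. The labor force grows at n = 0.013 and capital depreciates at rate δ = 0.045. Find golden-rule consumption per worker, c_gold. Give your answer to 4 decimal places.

Break-even investment rate: n + δ = 0.013 + 0.045 = 0.058.
Maximizing c = f(k) − (n+δ)·k gives f'(k) = n+δ, i.e. 0.34·1.39·k^(0.34−1) = 0.058, so k_gold = (0.34·1.39/0.058)^(1/0.66) ≈ 24.0106.
y_gold = 1.39·24.0106^0.34 ≈ 4.0959.
c_gold = y_gold − (n+δ)·k_gold = 4.0959 − 0.058·24.0106 ≈ 2.7033.

c_gold ≈ 2.7033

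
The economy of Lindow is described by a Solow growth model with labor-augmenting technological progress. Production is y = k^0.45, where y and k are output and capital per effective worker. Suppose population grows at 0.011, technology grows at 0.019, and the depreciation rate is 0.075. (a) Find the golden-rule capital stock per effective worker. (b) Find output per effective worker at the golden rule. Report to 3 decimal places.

(a) k_gold ≈ 14.097; (b) y_gold ≈ 3.289

Capital per effective worker breaks even when investment replaces (n + g + δ)·k; here n + g + δ = 0.105.
Setting f'(k) = n+g+δ gives 0.45·k^(0.45−1) = 0.105, hence k_gold = (0.45/0.105)^(1/0.55) ≈ 14.0972.
y_gold = 14.0972^0.45 ≈ 3.2893.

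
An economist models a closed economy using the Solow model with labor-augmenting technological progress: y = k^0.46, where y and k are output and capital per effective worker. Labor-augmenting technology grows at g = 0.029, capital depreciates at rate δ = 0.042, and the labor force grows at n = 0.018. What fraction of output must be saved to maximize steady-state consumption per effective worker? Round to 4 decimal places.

The effective depreciation rate is n + g + δ = 0.018 + 0.029 + 0.042 = 0.089.
At the golden rule MPK = n+g+δ, and in any Cobb-Douglas steady state s = (n+g+δ)·k/y = MPK·k/y = capital's share 0.46.

s_gold = 0.4600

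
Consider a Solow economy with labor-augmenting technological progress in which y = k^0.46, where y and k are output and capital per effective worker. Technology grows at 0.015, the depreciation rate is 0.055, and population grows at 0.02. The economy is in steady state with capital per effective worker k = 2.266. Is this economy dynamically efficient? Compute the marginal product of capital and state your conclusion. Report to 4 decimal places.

n + g + δ = 0.02 + 0.015 + 0.055 = 0.09.
MPK = 0.46·k^(0.46−1) = 0.46·2.266^(-0.54) ≈ 0.2957.
MPK > 0.09, so the economy is dynamically efficient (under-saving).

dynamically efficient; MPK ≈ 0.2957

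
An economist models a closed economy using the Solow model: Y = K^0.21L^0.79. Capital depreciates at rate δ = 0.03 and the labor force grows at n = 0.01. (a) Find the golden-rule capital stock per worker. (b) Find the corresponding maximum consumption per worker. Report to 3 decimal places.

Break-even investment rate: n + δ = 0.01 + 0.03 = 0.04.
At the golden rule the marginal product of capital equals n+δ: 0.21·k^(0.21−1) = 0.04. Solving, k_gold = (0.21/0.04)^(1/0.79) ≈ 8.1582.
y_gold = 8.1582^0.21 ≈ 1.5539; c_gold = y_gold − 0.04·k_gold ≈ 1.2276.

(a) k_gold ≈ 8.158; (b) c_gold ≈ 1.228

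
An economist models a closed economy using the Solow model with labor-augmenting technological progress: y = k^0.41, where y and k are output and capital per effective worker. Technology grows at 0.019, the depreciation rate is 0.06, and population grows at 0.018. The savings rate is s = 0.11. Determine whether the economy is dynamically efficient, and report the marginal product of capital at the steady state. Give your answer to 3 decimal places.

dynamically efficient; MPK ≈ 0.362

The effective depreciation rate is n + g + δ = 0.018 + 0.019 + 0.06 = 0.097.
Steady-state k*: s·k^0.41 = 0.097·k gives k* = (0.11/0.097)^(1/0.59) ≈ 1.2376.
MPK = 0.41·1.2376^(-0.59) ≈ 0.3615.
MPK > n+g+δ = 0.097, so the economy is dynamically efficient (under-saving).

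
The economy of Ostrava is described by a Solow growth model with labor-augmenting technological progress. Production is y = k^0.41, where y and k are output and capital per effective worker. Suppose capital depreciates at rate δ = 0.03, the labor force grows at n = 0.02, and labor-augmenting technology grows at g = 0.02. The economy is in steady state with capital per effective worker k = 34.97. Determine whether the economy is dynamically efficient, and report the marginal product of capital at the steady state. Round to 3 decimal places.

dynamically inefficient; MPK ≈ 0.050

Capital per effective worker breaks even when investment replaces (n + g + δ)·k; here n + g + δ = 0.07.
MPK = 0.41·k^(0.41−1) = 0.41·34.97^(-0.59) ≈ 0.0504.
MPK < 0.07, so the economy is dynamically inefficient (over-saving).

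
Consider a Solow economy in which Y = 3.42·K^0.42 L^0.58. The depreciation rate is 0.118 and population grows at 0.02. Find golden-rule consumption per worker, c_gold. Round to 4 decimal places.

c_gold ≈ 10.8191

n + δ = 0.02 + 0.118 = 0.138.
Setting f'(k) = n+δ gives 0.42·3.42·k^(0.42−1) = 0.138, hence k_gold = (0.42·3.42/0.138)^(1/0.58) ≈ 56.7717.
y_gold = 3.42·56.7717^0.42 ≈ 18.6535.
c_gold = y_gold − (n+δ)·k_gold = 18.6535 − 0.138·56.7717 ≈ 10.8191.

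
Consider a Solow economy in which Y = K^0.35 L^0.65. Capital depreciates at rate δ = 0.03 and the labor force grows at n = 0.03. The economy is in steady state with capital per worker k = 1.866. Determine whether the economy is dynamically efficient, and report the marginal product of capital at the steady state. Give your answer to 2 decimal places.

dynamically efficient; MPK ≈ 0.23

Break-even investment rate: n + δ = 0.03 + 0.03 = 0.06.
MPK = 0.35·k^(0.35−1) = 0.35·1.866^(-0.65) ≈ 0.2333.
MPK > 0.06, so the economy is dynamically efficient (under-saving).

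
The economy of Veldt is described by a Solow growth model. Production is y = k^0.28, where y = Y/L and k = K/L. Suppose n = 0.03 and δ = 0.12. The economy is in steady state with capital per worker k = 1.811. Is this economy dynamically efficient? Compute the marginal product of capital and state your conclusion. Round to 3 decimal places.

dynamically efficient; MPK ≈ 0.183

Capital per worker breaks even when investment replaces (n + δ)·k; here n + δ = 0.15.
MPK = 0.28·k^(0.28−1) = 0.28·1.811^(-0.72) ≈ 0.1826.
MPK > 0.15, so the economy is dynamically efficient (under-saving).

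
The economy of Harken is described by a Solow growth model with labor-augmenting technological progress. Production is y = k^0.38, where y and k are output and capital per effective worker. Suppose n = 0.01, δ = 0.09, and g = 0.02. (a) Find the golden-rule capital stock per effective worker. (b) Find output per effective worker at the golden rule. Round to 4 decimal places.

n + g + δ = 0.01 + 0.02 + 0.09 = 0.12.
At the golden rule the marginal product of capital equals n+g+δ: 0.38·k^(0.38−1) = 0.12. Solving, k_gold = (0.38/0.12)^(1/0.62) ≈ 6.4183.
y_gold = 6.4183^0.38 ≈ 2.0268.

(a) k_gold ≈ 6.4183; (b) y_gold ≈ 2.0268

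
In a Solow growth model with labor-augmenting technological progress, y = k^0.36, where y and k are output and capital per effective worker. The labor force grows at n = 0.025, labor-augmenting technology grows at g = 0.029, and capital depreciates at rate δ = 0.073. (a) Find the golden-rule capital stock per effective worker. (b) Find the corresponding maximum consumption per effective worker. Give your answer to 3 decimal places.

(a) k_gold ≈ 5.094; (b) c_gold ≈ 1.150

Break-even investment rate: n + g + δ = 0.025 + 0.029 + 0.073 = 0.127.
Golden rule sets MPK = n+g+δ: 0.36·k^(0.36−1) = 0.127, so k_gold = (0.36/0.127)^(1/0.64) ≈ 5.0937.
y_gold = 5.0937^0.36 ≈ 1.7969; c_gold = y_gold − 0.127·k_gold ≈ 1.1500.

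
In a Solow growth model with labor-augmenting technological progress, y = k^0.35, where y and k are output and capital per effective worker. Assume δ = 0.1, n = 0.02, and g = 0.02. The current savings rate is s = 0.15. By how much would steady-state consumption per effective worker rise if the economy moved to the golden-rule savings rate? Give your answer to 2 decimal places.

Break-even investment rate: n + g + δ = 0.02 + 0.02 + 0.1 = 0.14.
Current steady state (s = 0.15): k* = (0.15/0.14)^(1/0.65) ≈ 1.1120, y* = 1.1120^0.35 ≈ 1.0378, c* = (1−0.15)·1.0378 ≈ 0.8822.
Maximizing c = f(k) − (n+g+δ)·k gives f'(k) = n+g+δ, i.e. 0.35·k^(0.35−1) = 0.14, so k_gold = (0.35/0.14)^(1/0.65) ≈ 4.0946.
y_gold = 4.0946^0.35 ≈ 1.6379, c_gold = y_gold − 0.14·k_gold ≈ 1.0646.
Gain: Δc = 1.0646 − 0.8822 ≈ 0.1824.

Δc ≈ 0.18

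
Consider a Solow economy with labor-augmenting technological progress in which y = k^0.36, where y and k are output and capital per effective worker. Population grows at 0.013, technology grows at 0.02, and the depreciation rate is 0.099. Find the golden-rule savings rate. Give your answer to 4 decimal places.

s_gold = 0.3600

Break-even investment rate: n + g + δ = 0.013 + 0.02 + 0.099 = 0.132.
At the golden rule MPK = n+g+δ, and in any Cobb-Douglas steady state s = (n+g+δ)·k/y = MPK·k/y = capital's share 0.36.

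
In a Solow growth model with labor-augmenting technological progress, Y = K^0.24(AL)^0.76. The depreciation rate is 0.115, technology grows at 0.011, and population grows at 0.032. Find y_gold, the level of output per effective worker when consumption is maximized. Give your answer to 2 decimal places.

y_gold ≈ 1.14

Break-even investment rate: n + g + δ = 0.032 + 0.011 + 0.115 = 0.158.
At the golden rule the marginal product of capital equals n+g+δ: 0.24·k^(0.24−1) = 0.158. Solving, k_gold = (0.24/0.158)^(1/0.76) ≈ 1.7334.
Output: y_gold = k_gold^0.24 = 1.7334^0.24 ≈ 1.1411.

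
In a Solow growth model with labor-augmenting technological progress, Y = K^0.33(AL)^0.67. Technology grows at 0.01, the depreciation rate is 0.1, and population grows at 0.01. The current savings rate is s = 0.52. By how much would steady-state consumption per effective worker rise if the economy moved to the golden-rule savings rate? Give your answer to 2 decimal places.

Capital per effective worker breaks even when investment replaces (n + g + δ)·k; here n + g + δ = 0.12.
Current steady state (s = 0.52): k* = (0.52/0.12)^(1/0.67) ≈ 8.9224, y* = 8.9224^0.33 ≈ 2.0590, c* = (1−0.52)·2.0590 ≈ 0.9883.
Golden rule sets MPK = n+g+δ: 0.33·k^(0.33−1) = 0.12, so k_gold = (0.33/0.12)^(1/0.67) ≈ 4.5261.
y_gold = 4.5261^0.33 ≈ 1.6458, c_gold = y_gold − 0.12·k_gold ≈ 1.1027.
Gain: Δc = 1.1027 − 0.9883 ≈ 0.1144.

Δc ≈ 0.11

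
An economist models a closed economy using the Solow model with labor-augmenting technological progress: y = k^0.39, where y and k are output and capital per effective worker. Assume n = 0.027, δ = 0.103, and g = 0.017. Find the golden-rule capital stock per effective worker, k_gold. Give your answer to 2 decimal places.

k_gold ≈ 4.95

Capital per effective worker breaks even when investment replaces (n + g + δ)·k; here n + g + δ = 0.147.
Golden rule sets MPK = n+g+δ: 0.39·k^(0.39−1) = 0.147, so k_gold = (0.39/0.147)^(1/0.61) ≈ 4.9507.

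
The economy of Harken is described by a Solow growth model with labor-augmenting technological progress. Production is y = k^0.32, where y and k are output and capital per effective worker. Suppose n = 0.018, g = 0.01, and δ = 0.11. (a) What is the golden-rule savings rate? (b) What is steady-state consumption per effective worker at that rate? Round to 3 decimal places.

Capital per effective worker breaks even when investment replaces (n + g + δ)·k; here n + g + δ = 0.138.
For Cobb-Douglas, s_gold equals capital's share: s_gold = 0.32.
At the golden rule the marginal product of capital equals n+g+δ: 0.32·k^(0.32−1) = 0.138. Solving, k_gold = (0.32/0.138)^(1/0.68) ≈ 3.4448.
y_gold = 3.4448^0.32 ≈ 1.4856; c_gold = (1−0.32)·y_gold ≈ 1.0102.

(a) s_gold = 0.320; (b) c_gold ≈ 1.010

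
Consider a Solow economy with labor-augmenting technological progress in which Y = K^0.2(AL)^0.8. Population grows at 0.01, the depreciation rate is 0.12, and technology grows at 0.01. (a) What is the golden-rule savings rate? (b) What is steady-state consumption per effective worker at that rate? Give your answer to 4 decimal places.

(a) s_gold = 0.2000; (b) c_gold ≈ 0.8746

The effective depreciation rate is n + g + δ = 0.01 + 0.01 + 0.12 = 0.14.
For Cobb-Douglas, s_gold equals capital's share: s_gold = 0.2.
Golden rule sets MPK = n+g+δ: 0.2·k^(0.2−1) = 0.14, so k_gold = (0.2/0.14)^(1/0.8) ≈ 1.5618.
y_gold = 1.5618^0.2 ≈ 1.0933; c_gold = (1−0.2)·y_gold ≈ 0.8746.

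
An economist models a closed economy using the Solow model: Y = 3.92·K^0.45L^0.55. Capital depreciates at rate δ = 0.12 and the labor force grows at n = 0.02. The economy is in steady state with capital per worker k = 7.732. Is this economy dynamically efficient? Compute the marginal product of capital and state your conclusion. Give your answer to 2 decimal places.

Capital per worker breaks even when investment replaces (n + δ)·k; here n + δ = 0.14.
MPK = 0.45·3.92·k^(0.45−1) = 0.45·3.92·7.732^(-0.55) ≈ 0.5727.
MPK > 0.14, so the economy is dynamically efficient (under-saving).

dynamically efficient; MPK ≈ 0.57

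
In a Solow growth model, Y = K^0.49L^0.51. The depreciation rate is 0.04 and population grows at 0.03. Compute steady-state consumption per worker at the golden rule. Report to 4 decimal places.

n + δ = 0.03 + 0.04 = 0.07.
Setting f'(k) = n+δ gives 0.49·k^(0.49−1) = 0.07, hence k_gold = (0.49/0.07)^(1/0.51) ≈ 45.3999.
y_gold = 45.3999^0.49 ≈ 6.4857.
c_gold = y_gold − (n+δ)·k_gold = 6.4857 − 0.07·45.3999 ≈ 3.3077.

c_gold ≈ 3.3077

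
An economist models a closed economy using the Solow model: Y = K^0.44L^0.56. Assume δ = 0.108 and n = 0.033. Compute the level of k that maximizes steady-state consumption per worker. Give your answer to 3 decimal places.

k_gold ≈ 7.631

n + δ = 0.033 + 0.108 = 0.141.
Golden rule sets MPK = n+δ: 0.44·k^(0.44−1) = 0.141, so k_gold = (0.44/0.141)^(1/0.56) ≈ 7.6306.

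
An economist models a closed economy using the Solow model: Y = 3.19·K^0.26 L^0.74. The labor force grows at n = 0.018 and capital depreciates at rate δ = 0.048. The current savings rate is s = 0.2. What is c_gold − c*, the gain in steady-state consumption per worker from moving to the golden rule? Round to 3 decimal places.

n + δ = 0.018 + 0.048 = 0.066.
Current steady state (s = 0.2): k* = (0.2·3.19/0.066)^(1/0.74) ≈ 21.4514, y* = 3.19·21.4514^0.26 ≈ 7.0790, c* = (1−0.2)·7.0790 ≈ 5.6632.
Maximizing c = f(k) − (n+δ)·k gives f'(k) = n+δ, i.e. 0.26·3.19·k^(0.26−1) = 0.066, so k_gold = (0.26·3.19/0.066)^(1/0.74) ≈ 30.5797.
y_gold = 3.19·30.5797^0.26 ≈ 7.7625, c_gold = y_gold − 0.066·k_gold ≈ 5.7443.
Gain: Δc = 5.7443 − 5.6632 ≈ 0.0811.

Δc ≈ 0.081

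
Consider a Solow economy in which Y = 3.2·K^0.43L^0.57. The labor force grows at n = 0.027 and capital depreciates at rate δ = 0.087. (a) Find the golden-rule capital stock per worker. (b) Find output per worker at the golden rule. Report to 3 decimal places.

Capital per worker breaks even when investment replaces (n + δ)·k; here n + δ = 0.114.
At the golden rule the marginal product of capital equals n+δ: 0.43·3.2·k^(0.43−1) = 0.114. Solving, k_gold = (0.43·3.2/0.114)^(1/0.57) ≈ 79.0211.
y_gold = 3.2·79.0211^0.43 ≈ 20.9498.

(a) k_gold ≈ 79.021; (b) y_gold ≈ 20.950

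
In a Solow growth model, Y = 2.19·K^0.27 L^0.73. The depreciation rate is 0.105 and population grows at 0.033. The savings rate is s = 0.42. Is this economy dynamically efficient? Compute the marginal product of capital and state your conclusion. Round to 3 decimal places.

Break-even investment rate: n + δ = 0.033 + 0.105 = 0.138.
Steady-state k*: s·A·k^0.27 = 0.138·k gives k* = (0.42·2.19/0.138)^(1/0.73) ≈ 13.4435.
MPK = 0.27·2.19·13.4435^(-0.73) ≈ 0.0887.
MPK < n+δ = 0.138, so the economy is dynamically inefficient (over-saving).

dynamically inefficient; MPK ≈ 0.089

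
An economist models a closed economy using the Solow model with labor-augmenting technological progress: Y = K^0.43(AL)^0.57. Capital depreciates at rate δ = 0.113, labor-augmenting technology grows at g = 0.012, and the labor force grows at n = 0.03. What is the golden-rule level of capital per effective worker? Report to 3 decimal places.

k_gold ≈ 5.990

Break-even investment rate: n + g + δ = 0.03 + 0.012 + 0.113 = 0.155.
At the golden rule the marginal product of capital equals n+g+δ: 0.43·k^(0.43−1) = 0.155. Solving, k_gold = (0.43/0.155)^(1/0.57) ≈ 5.9901.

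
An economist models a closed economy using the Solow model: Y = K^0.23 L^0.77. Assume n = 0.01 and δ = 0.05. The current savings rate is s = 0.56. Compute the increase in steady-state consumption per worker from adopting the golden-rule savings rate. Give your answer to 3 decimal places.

Capital per worker breaks even when investment replaces (n + δ)·k; here n + δ = 0.06.
Current steady state (s = 0.56): k* = (0.56/0.06)^(1/0.77) ≈ 18.1881, y* = 18.1881^0.23 ≈ 1.9487, c* = (1−0.56)·1.9487 ≈ 0.8574.
Golden rule sets MPK = n+δ: 0.23·k^(0.23−1) = 0.06, so k_gold = (0.23/0.06)^(1/0.77) ≈ 5.7265.
y_gold = 5.7265^0.23 ≈ 1.4939, c_gold = y_gold − 0.06·k_gold ≈ 1.1503.
Gain: Δc = 1.1503 − 0.8574 ≈ 0.2928.

Δc ≈ 0.293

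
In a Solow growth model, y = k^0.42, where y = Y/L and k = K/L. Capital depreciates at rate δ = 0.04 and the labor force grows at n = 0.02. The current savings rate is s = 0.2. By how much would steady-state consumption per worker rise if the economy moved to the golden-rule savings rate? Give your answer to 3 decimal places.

Capital per worker breaks even when investment replaces (n + δ)·k; here n + δ = 0.06.
Current steady state (s = 0.2): k* = (0.2/0.06)^(1/0.58) ≈ 7.9710, y* = 7.9710^0.42 ≈ 2.3913, c* = (1−0.2)·2.3913 ≈ 1.9130.
Maximizing c = f(k) − (n+δ)·k gives f'(k) = n+δ, i.e. 0.42·k^(0.42−1) = 0.06, so k_gold = (0.42/0.06)^(1/0.58) ≈ 28.6461.
y_gold = 28.6461^0.42 ≈ 4.0923, c_gold = y_gold − 0.06·k_gold ≈ 2.3735.
Gain: Δc = 2.3735 − 1.9130 ≈ 0.4605.

Δc ≈ 0.460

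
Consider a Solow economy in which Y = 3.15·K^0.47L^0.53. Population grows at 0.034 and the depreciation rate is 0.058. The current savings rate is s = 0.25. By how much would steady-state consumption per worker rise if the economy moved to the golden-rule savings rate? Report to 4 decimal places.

Δc ≈ 3.7570

Capital per worker breaks even when investment replaces (n + δ)·k; here n + δ = 0.092.
Current steady state (s = 0.25): k* = (0.25·3.15/0.092)^(1/0.53) ≈ 57.4597, y* = 3.15·57.4597^0.47 ≈ 21.1452, c* = (1−0.25)·21.1452 ≈ 15.8589.
Maximizing c = f(k) − (n+δ)·k gives f'(k) = n+δ, i.e. 0.47·3.15·k^(0.47−1) = 0.092, so k_gold = (0.47·3.15/0.092)^(1/0.53) ≈ 189.0787.
y_gold = 3.15·189.0787^0.47 ≈ 37.0112, c_gold = y_gold − 0.092·k_gold ≈ 19.6159.
Gain: Δc = 19.6159 − 15.8589 ≈ 3.7570.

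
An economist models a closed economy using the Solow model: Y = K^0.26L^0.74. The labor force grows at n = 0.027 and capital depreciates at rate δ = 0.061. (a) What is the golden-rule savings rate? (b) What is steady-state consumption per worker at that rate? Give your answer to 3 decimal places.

n + δ = 0.027 + 0.061 = 0.088.
For Cobb-Douglas, s_gold equals capital's share: s_gold = 0.26.
Golden rule sets MPK = n+δ: 0.26·k^(0.26−1) = 0.088, so k_gold = (0.26/0.088)^(1/0.74) ≈ 4.3231.
y_gold = 4.3231^0.26 ≈ 1.4632; c_gold = (1−0.26)·y_gold ≈ 1.0828.

(a) s_gold = 0.260; (b) c_gold ≈ 1.083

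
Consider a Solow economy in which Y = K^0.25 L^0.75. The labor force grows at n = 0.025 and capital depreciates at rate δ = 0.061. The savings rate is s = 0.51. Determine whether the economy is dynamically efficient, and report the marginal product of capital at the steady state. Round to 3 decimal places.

dynamically inefficient; MPK ≈ 0.042

Capital per worker breaks even when investment replaces (n + δ)·k; here n + δ = 0.086.
Steady-state k*: s·k^0.25 = 0.086·k gives k* = (0.51/0.086)^(1/0.75) ≈ 10.7340.
MPK = 0.25·10.7340^(-0.75) ≈ 0.0422.
MPK < n+δ = 0.086, so the economy is dynamically inefficient (over-saving).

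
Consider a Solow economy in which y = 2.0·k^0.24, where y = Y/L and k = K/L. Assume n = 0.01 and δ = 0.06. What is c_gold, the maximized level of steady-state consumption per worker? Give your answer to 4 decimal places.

c_gold ≈ 2.7918

Capital per worker breaks even when investment replaces (n + δ)·k; here n + δ = 0.07.
At the golden rule the marginal product of capital equals n+δ: 0.24·2.0·k^(0.24−1) = 0.07. Solving, k_gold = (0.24·2.0/0.07)^(1/0.76) ≈ 12.5947.
y_gold = 2.0·12.5947^0.24 ≈ 3.6735.
c_gold = y_gold − (n+δ)·k_gold = 3.6735 − 0.07·12.5947 ≈ 2.7918.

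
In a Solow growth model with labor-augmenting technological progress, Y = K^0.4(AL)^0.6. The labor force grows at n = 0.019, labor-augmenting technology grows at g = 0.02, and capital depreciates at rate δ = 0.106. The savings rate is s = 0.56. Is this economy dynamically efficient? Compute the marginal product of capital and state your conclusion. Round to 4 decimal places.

The effective depreciation rate is n + g + δ = 0.019 + 0.02 + 0.106 = 0.145.
Steady-state k*: s·k^0.4 = 0.145·k gives k* = (0.56/0.145)^(1/0.6) ≈ 9.5068.
MPK = 0.4·9.5068^(-0.6) ≈ 0.1036.
MPK < n+g+δ = 0.145, so the economy is dynamically inefficient (over-saving).

dynamically inefficient; MPK ≈ 0.1036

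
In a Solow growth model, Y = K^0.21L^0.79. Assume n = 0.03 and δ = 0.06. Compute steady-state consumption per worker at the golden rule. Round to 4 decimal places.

The effective depreciation rate is n + δ = 0.03 + 0.06 = 0.09.
Golden rule sets MPK = n+δ: 0.21·k^(0.21−1) = 0.09, so k_gold = (0.21/0.09)^(1/0.79) ≈ 2.9228.
y_gold = 2.9228^0.21 ≈ 1.2526.
c_gold = y_gold − (n+δ)·k_gold = 1.2526 − 0.09·2.9228 ≈ 0.9896.

c_gold ≈ 0.9896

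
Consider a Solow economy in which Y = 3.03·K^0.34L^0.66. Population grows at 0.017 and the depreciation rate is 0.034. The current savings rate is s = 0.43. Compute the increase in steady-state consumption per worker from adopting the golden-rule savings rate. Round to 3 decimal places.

Capital per worker breaks even when investment replaces (n + δ)·k; here n + δ = 0.051.
Current steady state (s = 0.43): k* = (0.43·3.03/0.051)^(1/0.66) ≈ 135.6234, y* = 3.03·135.6234^0.34 ≈ 16.0856, c* = (1−0.43)·16.0856 ≈ 9.1688.
Setting f'(k) = n+δ gives 0.34·3.03·k^(0.34−1) = 0.051, hence k_gold = (0.34·3.03/0.051)^(1/0.66) ≈ 95.0178.
y_gold = 3.03·95.0178^0.34 ≈ 14.2527, c_gold = y_gold − 0.051·k_gold ≈ 9.4068.
Gain: Δc = 9.4068 − 9.1688 ≈ 0.2380.

Δc ≈ 0.238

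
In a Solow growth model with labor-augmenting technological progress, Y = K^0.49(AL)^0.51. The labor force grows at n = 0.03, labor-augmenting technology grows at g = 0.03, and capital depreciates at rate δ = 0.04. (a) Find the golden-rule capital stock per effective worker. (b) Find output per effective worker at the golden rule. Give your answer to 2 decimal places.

(a) k_gold ≈ 22.56; (b) y_gold ≈ 4.60

Break-even investment rate: n + g + δ = 0.03 + 0.03 + 0.04 = 0.1.
Maximizing c = f(k) − (n+g+δ)·k gives f'(k) = n+g+δ, i.e. 0.49·k^(0.49−1) = 0.1, so k_gold = (0.49/0.1)^(1/0.51) ≈ 22.5593.
y_gold = 22.5593^0.49 ≈ 4.6039.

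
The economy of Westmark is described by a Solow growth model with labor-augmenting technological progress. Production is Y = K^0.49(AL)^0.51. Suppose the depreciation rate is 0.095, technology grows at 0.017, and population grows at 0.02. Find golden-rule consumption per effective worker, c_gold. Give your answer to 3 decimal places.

c_gold ≈ 1.798

n + g + δ = 0.02 + 0.017 + 0.095 = 0.132.
At the golden rule the marginal product of capital equals n+g+δ: 0.49·k^(0.49−1) = 0.132. Solving, k_gold = (0.49/0.132)^(1/0.51) ≈ 13.0890.
y_gold = 13.0890^0.49 ≈ 3.5260.
c_gold = y_gold − (n+g+δ)·k_gold = 3.5260 − 0.132·13.0890 ≈ 1.7983.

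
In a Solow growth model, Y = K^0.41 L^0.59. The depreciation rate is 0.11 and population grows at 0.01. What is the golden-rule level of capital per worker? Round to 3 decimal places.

Break-even investment rate: n + δ = 0.01 + 0.11 = 0.12.
Setting f'(k) = n+δ gives 0.41·k^(0.41−1) = 0.12, hence k_gold = (0.41/0.12)^(1/0.59) ≈ 8.0244.

k_gold ≈ 8.024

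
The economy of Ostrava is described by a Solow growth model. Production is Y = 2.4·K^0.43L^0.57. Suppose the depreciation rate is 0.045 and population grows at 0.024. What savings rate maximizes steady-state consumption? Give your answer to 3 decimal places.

s_gold = 0.430

Break-even investment rate: n + δ = 0.024 + 0.045 = 0.069.
At the golden rule MPK = n+δ, and in any Cobb-Douglas steady state s = (n+δ)·k/y = MPK·k/y = capital's share 0.43.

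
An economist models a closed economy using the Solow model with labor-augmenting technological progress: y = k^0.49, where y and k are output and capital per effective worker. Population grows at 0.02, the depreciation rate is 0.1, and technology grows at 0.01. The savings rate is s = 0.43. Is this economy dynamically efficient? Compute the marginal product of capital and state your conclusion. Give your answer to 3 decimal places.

dynamically efficient; MPK ≈ 0.148

Capital per effective worker breaks even when investment replaces (n + g + δ)·k; here n + g + δ = 0.13.
Steady-state k*: s·k^0.49 = 0.13·k gives k* = (0.43/0.13)^(1/0.51) ≈ 10.4394.
MPK = 0.49·10.4394^(-0.51) ≈ 0.1481.
MPK > n+g+δ = 0.13, so the economy is dynamically efficient (under-saving).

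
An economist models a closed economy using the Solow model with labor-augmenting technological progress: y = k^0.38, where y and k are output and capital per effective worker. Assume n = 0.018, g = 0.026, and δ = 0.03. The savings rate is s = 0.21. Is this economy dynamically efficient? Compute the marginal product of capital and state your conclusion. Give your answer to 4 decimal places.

dynamically efficient; MPK ≈ 0.1339

n + g + δ = 0.018 + 0.026 + 0.03 = 0.074.
Steady-state k*: s·k^0.38 = 0.074·k gives k* = (0.21/0.074)^(1/0.62) ≈ 5.3781.
MPK = 0.38·5.3781^(-0.62) ≈ 0.1339.
MPK > n+g+δ = 0.074, so the economy is dynamically efficient (under-saving).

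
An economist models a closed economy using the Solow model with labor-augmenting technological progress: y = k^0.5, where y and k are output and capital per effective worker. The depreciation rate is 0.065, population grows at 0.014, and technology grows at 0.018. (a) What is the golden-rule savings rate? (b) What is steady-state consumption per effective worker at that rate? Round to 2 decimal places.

Break-even investment rate: n + g + δ = 0.014 + 0.018 + 0.065 = 0.097.
For Cobb-Douglas, s_gold equals capital's share: s_gold = 0.5.
At the golden rule the marginal product of capital equals n+g+δ: 0.5·k^(0.5−1) = 0.097. Solving, k_gold = (0.5/0.097)^(1/0.5) ≈ 26.5703.
y_gold = 26.5703^0.5 ≈ 5.1546; c_gold = (1−0.5)·y_gold ≈ 2.5773.

(a) s_gold = 0.50; (b) c_gold ≈ 2.58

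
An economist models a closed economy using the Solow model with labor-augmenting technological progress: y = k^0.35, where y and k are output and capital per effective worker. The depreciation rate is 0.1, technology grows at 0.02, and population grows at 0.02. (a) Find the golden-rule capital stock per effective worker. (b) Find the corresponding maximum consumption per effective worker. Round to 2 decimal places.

(a) k_gold ≈ 4.09; (b) c_gold ≈ 1.06

The effective depreciation rate is n + g + δ = 0.02 + 0.02 + 0.1 = 0.14.
Golden rule sets MPK = n+g+δ: 0.35·k^(0.35−1) = 0.14, so k_gold = (0.35/0.14)^(1/0.65) ≈ 4.0946.
y_gold = 4.0946^0.35 ≈ 1.6379; c_gold = y_gold − 0.14·k_gold ≈ 1.0646.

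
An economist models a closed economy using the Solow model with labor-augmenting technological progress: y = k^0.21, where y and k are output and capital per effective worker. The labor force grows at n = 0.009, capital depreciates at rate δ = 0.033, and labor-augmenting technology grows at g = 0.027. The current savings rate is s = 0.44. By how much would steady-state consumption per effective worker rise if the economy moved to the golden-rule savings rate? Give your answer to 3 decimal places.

Break-even investment rate: n + g + δ = 0.009 + 0.027 + 0.033 = 0.069.
Current steady state (s = 0.44): k* = (0.44/0.069)^(1/0.79) ≈ 10.4348, y* = 10.4348^0.21 ≈ 1.6364, c* = (1−0.44)·1.6364 ≈ 0.9164.
Golden rule sets MPK = n+g+δ: 0.21·k^(0.21−1) = 0.069, so k_gold = (0.21/0.069)^(1/0.79) ≈ 4.0913.
y_gold = 4.0913^0.21 ≈ 1.3443, c_gold = y_gold − 0.069·k_gold ≈ 1.0620.
Gain: Δc = 1.0620 − 0.9164 ≈ 0.1456.

Δc ≈ 0.146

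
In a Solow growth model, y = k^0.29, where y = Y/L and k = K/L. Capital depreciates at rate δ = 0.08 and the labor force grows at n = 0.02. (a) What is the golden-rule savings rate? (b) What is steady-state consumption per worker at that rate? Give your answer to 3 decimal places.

(a) s_gold = 0.290; (b) c_gold ≈ 1.097

n + δ = 0.02 + 0.08 = 0.1.
For Cobb-Douglas, s_gold equals capital's share: s_gold = 0.29.
At the golden rule the marginal product of capital equals n+δ: 0.29·k^(0.29−1) = 0.1. Solving, k_gold = (0.29/0.1)^(1/0.71) ≈ 4.4799.
y_gold = 4.4799^0.29 ≈ 1.5448; c_gold = (1−0.29)·y_gold ≈ 1.0968.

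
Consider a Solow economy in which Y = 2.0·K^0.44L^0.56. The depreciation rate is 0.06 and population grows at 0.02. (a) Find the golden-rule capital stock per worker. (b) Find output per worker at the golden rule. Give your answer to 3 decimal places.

(a) k_gold ≈ 72.382; (b) y_gold ≈ 13.160

n + δ = 0.02 + 0.06 = 0.08.
Golden rule sets MPK = n+δ: 0.44·2.0·k^(0.44−1) = 0.08, so k_gold = (0.44·2.0/0.08)^(1/0.56) ≈ 72.3819.
y_gold = 2.0·72.3819^0.44 ≈ 13.1603.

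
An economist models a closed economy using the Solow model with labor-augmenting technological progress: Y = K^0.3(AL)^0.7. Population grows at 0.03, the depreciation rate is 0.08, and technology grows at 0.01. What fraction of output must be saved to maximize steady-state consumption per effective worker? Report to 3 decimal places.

s_gold = 0.300

Break-even investment rate: n + g + δ = 0.03 + 0.01 + 0.08 = 0.12.
At the golden rule MPK = n+g+δ, and in any Cobb-Douglas steady state s = (n+g+δ)·k/y = MPK·k/y = capital's share 0.3.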